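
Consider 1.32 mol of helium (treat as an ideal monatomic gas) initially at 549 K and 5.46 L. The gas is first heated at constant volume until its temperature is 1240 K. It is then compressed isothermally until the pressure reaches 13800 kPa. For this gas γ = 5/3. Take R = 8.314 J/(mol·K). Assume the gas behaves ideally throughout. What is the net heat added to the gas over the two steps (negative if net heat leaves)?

-11900 J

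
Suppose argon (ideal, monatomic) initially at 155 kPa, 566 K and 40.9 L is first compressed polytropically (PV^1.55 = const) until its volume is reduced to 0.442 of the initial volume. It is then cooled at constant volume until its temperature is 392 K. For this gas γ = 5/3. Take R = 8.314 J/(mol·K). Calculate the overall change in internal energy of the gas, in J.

-2920 J

n = P₁V₁/(RT₁) = 155×40.9/(8.314×566) = 1.35 mol.
Step 1 — Polytropic n=1.55: T₂ = T₁(V₁/V₂)^(n−1) = 566×(2.26)^0.55 = 887 K; P₂ = P₁(V₁/V₂)^n = 549 kPa.
W = (P₁V₁−P₂V₂)/(n−1) = (155×40.9−549×18.1)/0.55 = -6530 J.
ΔU = nCvΔT = 1.35×12.5×(887−566) = 5390 J.
Q = ΔU + W = -1140 J.
State after step 1: P = 549 kPa, V = 18.1 L, T = 887 K.
Step 2 — Isochoric: V stays 18.1 L; P/T = const ⇒ T₂ = 392 K, P₂ = 243 kPa.
W = 0 (no volume change).
ΔU = nCvΔT = 1.35×12.5×(392−887) = -8310 J.
Q = ΔU = -8310 J.
Net over both steps: W = -6530 J, Q = -9460 J, ΔU = -2920 J.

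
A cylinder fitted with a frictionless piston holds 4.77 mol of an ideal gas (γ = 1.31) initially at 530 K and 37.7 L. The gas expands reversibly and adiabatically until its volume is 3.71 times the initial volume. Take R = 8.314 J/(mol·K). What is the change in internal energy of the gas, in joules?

-22600 J

P₁ = nRT₁/V₁ = 4.77×8.314×530/37.7 = 558 kPa.
Adiabatic: TV^(γ−1) = const ⇒ T₂ = 530×(0.270)^0.310 = 353 K; PV^γ = const ⇒ P₂ = 100 kPa.
For an ideal gas ΔU = nCvΔT with Cv = R/(γ−1) = 26.8 J/(mol·K).
ΔU = 4.77×26.8×(353−530) = -22600 J.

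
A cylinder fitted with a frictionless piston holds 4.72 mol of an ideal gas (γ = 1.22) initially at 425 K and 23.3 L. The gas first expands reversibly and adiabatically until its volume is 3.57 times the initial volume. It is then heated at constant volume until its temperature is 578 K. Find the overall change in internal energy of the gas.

27300 J

P₁ = nRT₁/V₁ = 4.72×8.314×425/23.3 = 716 kPa.
Step 1 — Adiabatic: TV^(γ−1) = const ⇒ T₂ = 425×(0.280)^0.220 = 321 K; PV^γ = const ⇒ P₂ = 152 kPa.
ΔU = nCvΔT = 4.72×37.8×(321−425) = -18500 J.
Q = 0 for an adiabatic process, so W = −ΔU = 18500 J.
State after step 1: P = 152 kPa, V = 83.2 L, T = 321 K.
Step 2 — Isochoric: V stays 83.2 L; P/T = const ⇒ T₂ = 578 K, P₂ = 273 kPa.
W = 0 (no volume change).
ΔU = nCvΔT = 4.72×37.8×(578−321) = 45800 J.
Q = ΔU = 45800 J.
Net over both steps: W = 18500 J, Q = 45800 J, ΔU = 27300 J.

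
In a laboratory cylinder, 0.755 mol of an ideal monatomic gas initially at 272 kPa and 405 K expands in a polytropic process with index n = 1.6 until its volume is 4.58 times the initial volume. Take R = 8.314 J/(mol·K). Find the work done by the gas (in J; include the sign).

V₁ = nRT₁/P₁ = 0.755×8.314×405/272 = 9.35 L.
Polytropic n=1.6: T₂ = T₁(V₁/V₂)^(n−1) = 405×(0.218)^0.60 = 163 K; P₂ = P₁(V₁/V₂)^n = 23.8 kPa.
W = (P₁V₁−P₂V₂)/(n−1) = (272×9.35−23.8×42.8)/0.60 = 2540 J.

2540 J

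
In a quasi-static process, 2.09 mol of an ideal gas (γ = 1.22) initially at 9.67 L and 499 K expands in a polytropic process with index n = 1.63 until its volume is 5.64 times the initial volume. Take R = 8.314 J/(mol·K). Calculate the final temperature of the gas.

P₁ = nRT₁/V₁ = 2.09×8.314×499/9.67 = 897 kPa.
Polytropic n=1.63: T₂ = T₁(V₁/V₂)^(n−1) = 499×(0.177)^0.63 = 168 K; P₂ = P₁(V₁/V₂)^n = 53.5 kPa.

168 K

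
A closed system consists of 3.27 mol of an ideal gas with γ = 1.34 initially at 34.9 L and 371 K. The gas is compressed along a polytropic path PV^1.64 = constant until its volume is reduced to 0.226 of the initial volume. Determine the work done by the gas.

-25100 J

P₁ = nRT₁/V₁ = 3.27×8.314×371/34.9 = 289 kPa.
Polytropic n=1.64: T₂ = T₁(V₁/V₂)^(n−1) = 371×(4.42)^0.64 = 961 K; P₂ = P₁(V₁/V₂)^n = 3310 kPa.
W = (P₁V₁−P₂V₂)/(n−1) = (289×34.9−3310×7.89)/0.64 = -25100 J.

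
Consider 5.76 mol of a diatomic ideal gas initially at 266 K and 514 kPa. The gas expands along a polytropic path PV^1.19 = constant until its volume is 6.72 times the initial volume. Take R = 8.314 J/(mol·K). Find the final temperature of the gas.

V₁ = nRT₁/P₁ = 5.76×8.314×266/514 = 24.8 L.
Polytropic n=1.19: T₂ = T₁(V₁/V₂)^(n−1) = 266×(0.149)^0.19 = 185 K; P₂ = P₁(V₁/V₂)^n = 53.3 kPa.

185 K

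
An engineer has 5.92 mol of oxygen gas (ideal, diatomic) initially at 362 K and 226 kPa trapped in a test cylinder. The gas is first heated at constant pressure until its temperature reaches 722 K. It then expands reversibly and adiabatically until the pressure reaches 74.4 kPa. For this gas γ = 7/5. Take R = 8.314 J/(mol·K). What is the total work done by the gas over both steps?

V₁ = nRT₁/P₁ = 5.92×8.314×362/226 = 78.8 L.
Step 1 — Isobaric: P stays 226 kPa; V/T = const ⇒ T₂ = 722 K, V₂ = 157 L.
W = PΔV = 226×(157−78.8) kPa·L = 17700 J.
ΔU = nCvΔT = 5.92×20.8×(722−362) = 44300 J.
Q = ΔU + W = nCpΔT = 62000 J.
State after step 1: P = 226 kPa, V = 157 L, T = 722 K.
Step 2 — Adiabatic: T₂/T₁ = (P₂/P₁)^((γ−1)/γ) ⇒ T₂ = 722×(0.329)^0.286 = 526 K; V₂ = 348 L.
ΔU = nCvΔT = 5.92×20.8×(526−722) = -24200 J.
Q = 0 for an adiabatic process, so W = −ΔU = 24200 J.
Net over both steps: W = 41900 J, Q = 62000 J, ΔU = 20100 J.

41900 J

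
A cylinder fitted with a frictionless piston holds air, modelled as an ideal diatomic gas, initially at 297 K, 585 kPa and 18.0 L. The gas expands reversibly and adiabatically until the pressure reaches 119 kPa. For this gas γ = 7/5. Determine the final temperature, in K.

Adiabatic: T₂/T₁ = (P₂/P₁)^((γ−1)/γ) ⇒ T₂ = 297×(0.203)^0.286 = 188 K; V₂ = 56.1 L.

188 K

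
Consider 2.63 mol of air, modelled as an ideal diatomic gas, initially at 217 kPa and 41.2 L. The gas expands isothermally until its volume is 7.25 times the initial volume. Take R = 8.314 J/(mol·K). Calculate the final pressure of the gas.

29.9 kPa

T₁ = P₁V₁/(nR) = 217×41.2/(2.63×8.314) = 409 K.
Isothermal: T stays 409 K; PV = const ⇒ V₂ = 299 L, P₂ = 29.9 kPa.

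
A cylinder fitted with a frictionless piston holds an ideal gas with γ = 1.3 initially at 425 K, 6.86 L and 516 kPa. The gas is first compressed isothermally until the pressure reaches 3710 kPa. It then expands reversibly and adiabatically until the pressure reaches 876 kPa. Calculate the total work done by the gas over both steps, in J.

n = P₁V₁/(RT₁) = 516×6.86/(8.314×425) = 1.00 mol.
Step 1 — Isothermal: T stays 425 K; PV = const ⇒ V₂ = 0.954 L, P₂ = 3710 kPa.
ΔU = 0 (ideal gas, T constant).
W = nRT ln(V₂/V₁) = 1.00×8.314×425×ln(0.139) = -6980 J.
Q = ΔU + W = -6980 J.
State after step 1: P = 3710 kPa, V = 0.954 L, T = 425 K.
Step 2 — Adiabatic: T₂/T₁ = (P₂/P₁)^((γ−1)/γ) ⇒ T₂ = 425×(0.236)^0.231 = 305 K; V₂ = 2.90 L.
ΔU = nCvΔT = 1.00×27.7×(305−425) = -3340 J.
Q = 0 for an adiabatic process, so W = −ΔU = 3340 J.
Net over both steps: W = -3640 J, Q = -6980 J, ΔU = -3340 J.

-3640 J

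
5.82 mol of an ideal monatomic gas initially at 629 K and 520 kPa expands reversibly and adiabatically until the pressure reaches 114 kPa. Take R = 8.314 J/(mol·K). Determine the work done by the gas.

V₁ = nRT₁/P₁ = 5.82×8.314×629/520 = 58.5 L.
Adiabatic: T₂/T₁ = (P₂/P₁)^((γ−1)/γ) ⇒ T₂ = 629×(0.219)^0.400 = 343 K; V₂ = 145 L.
ΔU = nCvΔT = 5.82×12.5×(343−629) = -20800 J.
Q = 0 for an adiabatic process, so W = −ΔU = 20800 J.

20800 J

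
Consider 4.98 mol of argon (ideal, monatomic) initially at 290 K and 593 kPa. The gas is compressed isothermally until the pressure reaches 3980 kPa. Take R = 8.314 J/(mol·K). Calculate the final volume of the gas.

3.02 L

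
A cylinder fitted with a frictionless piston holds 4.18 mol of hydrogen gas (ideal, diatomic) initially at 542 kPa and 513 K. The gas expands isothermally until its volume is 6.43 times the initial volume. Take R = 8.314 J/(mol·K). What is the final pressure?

84.3 kPa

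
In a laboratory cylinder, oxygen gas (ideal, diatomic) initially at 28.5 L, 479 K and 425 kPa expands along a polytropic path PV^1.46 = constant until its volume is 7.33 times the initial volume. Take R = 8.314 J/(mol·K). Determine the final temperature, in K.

Polytropic n=1.46: T₂ = T₁(V₁/V₂)^(n−1) = 479×(0.136)^0.46 = 192 K; P₂ = P₁(V₁/V₂)^n = 23.2 kPa.

192 K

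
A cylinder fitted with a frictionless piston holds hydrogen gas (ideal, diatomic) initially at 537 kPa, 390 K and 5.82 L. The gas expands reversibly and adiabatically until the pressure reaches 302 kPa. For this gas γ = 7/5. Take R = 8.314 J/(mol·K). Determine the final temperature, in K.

331 K

Adiabatic: T₂/T₁ = (P₂/P₁)^((γ−1)/γ) ⇒ T₂ = 390×(0.562)^0.286 = 331 K; V₂ = 8.78 L.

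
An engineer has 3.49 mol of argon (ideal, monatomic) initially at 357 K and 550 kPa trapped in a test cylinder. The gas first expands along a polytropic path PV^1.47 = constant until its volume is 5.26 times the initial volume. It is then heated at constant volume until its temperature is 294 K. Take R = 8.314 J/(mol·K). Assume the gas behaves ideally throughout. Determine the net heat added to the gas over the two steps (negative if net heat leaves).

V₁ = nRT₁/P₁ = 3.49×8.314×357/550 = 18.8 L.
Step 1 — Polytropic n=1.47: T₂ = T₁(V₁/V₂)^(n−1) = 357×(0.190)^0.47 = 164 K; P₂ = P₁(V₁/V₂)^n = 47.9 kPa.
W = (P₁V₁−P₂V₂)/(n−1) = (550×18.8−47.9×99.1)/0.47 = 11900 J.
ΔU = nCvΔT = 3.49×12.5×(164−357) = -8420 J.
Q = ΔU + W = 3520 J.
State after step 1: P = 47.9 kPa, V = 99.1 L, T = 164 K.
Step 2 — Isochoric: V stays 99.1 L; P/T = const ⇒ T₂ = 294 K, P₂ = 86.1 kPa.
W = 0 (no volume change).
ΔU = nCvΔT = 3.49×12.5×(294−164) = 5680 J.
Q = ΔU = 5680 J.
Net over both steps: W = 11900 J, Q = 9200 J, ΔU = -2740 J.

9200 J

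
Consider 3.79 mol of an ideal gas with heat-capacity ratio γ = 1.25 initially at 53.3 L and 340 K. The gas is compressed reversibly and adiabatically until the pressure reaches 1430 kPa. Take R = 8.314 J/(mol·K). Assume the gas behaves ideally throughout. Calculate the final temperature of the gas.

503 K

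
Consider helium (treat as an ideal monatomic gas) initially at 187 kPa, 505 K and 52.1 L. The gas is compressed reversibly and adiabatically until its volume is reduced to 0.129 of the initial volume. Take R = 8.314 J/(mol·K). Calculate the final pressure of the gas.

Adiabatic: TV^(γ−1) = const ⇒ T₂ = 505×(7.75)^0.667 = 1980 K; PV^γ = const ⇒ P₂ = 5680 kPa.

5680 kPa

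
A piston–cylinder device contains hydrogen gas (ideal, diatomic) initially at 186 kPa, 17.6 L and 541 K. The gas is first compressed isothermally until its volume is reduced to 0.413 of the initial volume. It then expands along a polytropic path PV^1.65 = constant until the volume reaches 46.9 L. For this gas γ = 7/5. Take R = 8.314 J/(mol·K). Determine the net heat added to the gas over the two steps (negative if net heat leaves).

-5110 J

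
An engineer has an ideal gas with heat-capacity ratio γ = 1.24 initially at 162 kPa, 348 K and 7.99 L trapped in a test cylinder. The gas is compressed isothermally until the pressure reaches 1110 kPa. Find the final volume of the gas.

Isothermal: T stays 348 K; PV = const ⇒ V₂ = 1.17 L, P₂ = 1110 kPa.

1.17 L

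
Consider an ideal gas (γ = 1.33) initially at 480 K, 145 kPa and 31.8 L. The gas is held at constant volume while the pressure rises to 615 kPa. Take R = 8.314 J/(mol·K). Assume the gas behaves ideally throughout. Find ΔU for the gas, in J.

45300 J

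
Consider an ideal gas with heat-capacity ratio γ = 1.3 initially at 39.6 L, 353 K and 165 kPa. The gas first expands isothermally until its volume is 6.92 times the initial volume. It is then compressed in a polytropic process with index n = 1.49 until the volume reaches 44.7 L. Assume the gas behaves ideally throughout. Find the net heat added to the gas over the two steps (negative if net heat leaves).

24700 J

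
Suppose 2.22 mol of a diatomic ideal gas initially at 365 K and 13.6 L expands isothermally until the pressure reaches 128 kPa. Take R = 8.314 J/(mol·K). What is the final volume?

52.6 L

P₁ = nRT₁/V₁ = 2.22×8.314×365/13.6 = 495 kPa.
Isothermal: T stays 365 K; PV = const ⇒ V₂ = 52.6 L, P₂ = 128 kPa.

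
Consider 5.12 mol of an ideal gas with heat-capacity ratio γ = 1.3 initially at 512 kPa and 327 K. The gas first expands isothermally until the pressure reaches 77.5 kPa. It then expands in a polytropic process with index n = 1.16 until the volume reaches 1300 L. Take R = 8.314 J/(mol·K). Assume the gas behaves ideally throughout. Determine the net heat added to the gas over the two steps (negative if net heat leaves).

V₁ = nRT₁/P₁ = 5.12×8.314×327/512 = 27.2 L.
Step 1 — Isothermal: T stays 327 K; PV = const ⇒ V₂ = 180 L, P₂ = 77.5 kPa.
ΔU = 0 (ideal gas, T constant).
W = nRT ln(V₂/V₁) = 5.12×8.314×327×ln(6.61) = 26300 J.
Q = ΔU + W = 26300 J.
State after step 1: P = 77.5 kPa, V = 180 L, T = 327 K.
Step 2 — Polytropic n=1.16: T₂ = T₁(V₁/V₂)^(n−1) = 327×(0.138)^0.16 = 238 K; P₂ = P₁(V₁/V₂)^n = 7.80 kPa.
W = (P₁V₁−P₂V₂)/(n−1) = (77.5×180−7.80×1300)/0.16 = 23600 J.
ΔU = nCvΔT = 5.12×27.7×(238−327) = -12600 J.
Q = ΔU + W = 11000 J.
Net over both steps: W = 49900 J, Q = 37300 J, ΔU = -12600 J.

37300 J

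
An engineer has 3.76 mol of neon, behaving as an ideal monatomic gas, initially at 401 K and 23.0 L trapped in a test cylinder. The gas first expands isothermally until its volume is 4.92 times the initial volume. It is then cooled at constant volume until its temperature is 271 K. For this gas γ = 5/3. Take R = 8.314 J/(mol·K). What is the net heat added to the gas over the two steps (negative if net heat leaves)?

P₁ = nRT₁/V₁ = 3.76×8.314×401/23.0 = 545 kPa.
Step 1 — Isothermal: T stays 401 K; PV = const ⇒ V₂ = 113 L, P₂ = 111 kPa.
ΔU = 0 (ideal gas, T constant).
W = nRT ln(V₂/V₁) = 3.76×8.314×401×ln(4.92) = 20000 J.
Q = ΔU + W = 20000 J.
State after step 1: P = 111 kPa, V = 113 L, T = 401 K.
Step 2 — Isochoric: V stays 113 L; P/T = const ⇒ T₂ = 271 K, P₂ = 74.9 kPa.
W = 0 (no volume change).
ΔU = nCvΔT = 3.76×12.5×(271−401) = -6100 J.
Q = ΔU = -6100 J.
Net over both steps: W = 20000 J, Q = 13900 J, ΔU = -6100 J.

13900 J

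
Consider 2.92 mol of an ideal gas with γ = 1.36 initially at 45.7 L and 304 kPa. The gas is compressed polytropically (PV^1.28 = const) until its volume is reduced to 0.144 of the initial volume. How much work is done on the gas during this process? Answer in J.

35700 J

T₁ = P₁V₁/(nR) = 304×45.7/(2.92×8.314) = 572 K.
Polytropic n=1.28: T₂ = T₁(V₁/V₂)^(n−1) = 572×(6.94)^0.28 = 985 K; P₂ = P₁(V₁/V₂)^n = 3630 kPa.
W = (P₁V₁−P₂V₂)/(n−1) = (304×45.7−3630×6.58)/0.28 = -35700 J.
Work done on the gas = −W_by = 35700 J.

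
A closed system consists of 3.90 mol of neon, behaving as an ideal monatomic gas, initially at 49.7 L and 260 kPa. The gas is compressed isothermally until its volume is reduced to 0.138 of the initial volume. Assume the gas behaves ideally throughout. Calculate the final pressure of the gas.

T₁ = P₁V₁/(nR) = 260×49.7/(3.90×8.314) = 399 K.
Isothermal: T stays 399 K; PV = const ⇒ V₂ = 6.86 L, P₂ = 1880 kPa.

1880 kPa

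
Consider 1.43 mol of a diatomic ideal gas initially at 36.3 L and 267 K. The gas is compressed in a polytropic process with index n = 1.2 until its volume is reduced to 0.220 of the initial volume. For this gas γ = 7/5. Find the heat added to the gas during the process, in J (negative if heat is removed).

P₁ = nRT₁/V₁ = 1.43×8.314×267/36.3 = 87.4 kPa.
Polytropic n=1.2: T₂ = T₁(V₁/V₂)^(n−1) = 267×(4.55)^0.20 = 361 K; P₂ = P₁(V₁/V₂)^n = 538 kPa.
W = (P₁V₁−P₂V₂)/(n−1) = (87.4×36.3−538×7.99)/0.20 = -5610 J.
ΔU = nCvΔT = 1.43×20.8×(361−267) = 2810 J.
Q = ΔU + W = -2810 J.

-2810 J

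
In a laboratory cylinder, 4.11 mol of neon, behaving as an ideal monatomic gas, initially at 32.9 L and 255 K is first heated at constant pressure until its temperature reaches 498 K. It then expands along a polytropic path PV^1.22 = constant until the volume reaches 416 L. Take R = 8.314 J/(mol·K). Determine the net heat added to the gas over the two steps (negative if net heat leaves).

38200 J

P₁ = nRT₁/V₁ = 4.11×8.314×255/32.9 = 265 kPa.
Step 1 — Isobaric: P stays 265 kPa; V/T = const ⇒ T₂ = 498 K, V₂ = 64.3 L.
W = PΔV = 265×(64.3−32.9) kPa·L = 8300 J.
ΔU = nCvΔT = 4.11×12.5×(498−255) = 12500 J.
Q = ΔU + W = nCpΔT = 20800 J.
State after step 1: P = 265 kPa, V = 64.3 L, T = 498 K.
Step 2 — Polytropic n=1.22: T₂ = T₁(V₁/V₂)^(n−1) = 498×(0.154)^0.22 = 330 K; P₂ = P₁(V₁/V₂)^n = 27.1 kPa.
W = (P₁V₁−P₂V₂)/(n−1) = (265×64.3−27.1×416)/0.22 = 26100 J.
ΔU = nCvΔT = 4.11×12.5×(330−498) = -8600 J.
Q = ΔU + W = 17500 J.
Net over both steps: W = 34400 J, Q = 38200 J, ΔU = 3850 J.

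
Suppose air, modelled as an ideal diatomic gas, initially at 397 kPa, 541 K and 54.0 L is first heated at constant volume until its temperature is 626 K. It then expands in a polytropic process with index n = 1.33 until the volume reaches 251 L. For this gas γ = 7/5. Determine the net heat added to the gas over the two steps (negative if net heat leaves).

n = P₁V₁/(RT₁) = 397×54.0/(8.314×541) = 4.77 mol.
Step 1 — Isochoric: V stays 54.0 L; P/T = const ⇒ T₂ = 626 K, P₂ = 459 kPa.
W = 0 (no volume change).
ΔU = nCvΔT = 4.77×20.8×(626−541) = 8420 J.
Q = ΔU = 8420 J.
State after step 1: P = 459 kPa, V = 54.0 L, T = 626 K.
Step 2 — Polytropic n=1.33: T₂ = T₁(V₁/V₂)^(n−1) = 626×(0.215)^0.33 = 377 K; P₂ = P₁(V₁/V₂)^n = 59.5 kPa.
W = (P₁V₁−P₂V₂)/(n−1) = (459×54.0−59.5×251)/0.33 = 29900 J.
ΔU = nCvΔT = 4.77×20.8×(377−626) = -24700 J.
Q = ΔU + W = 5230 J.
Net over both steps: W = 29900 J, Q = 13700 J, ΔU = -16200 J.

13700 J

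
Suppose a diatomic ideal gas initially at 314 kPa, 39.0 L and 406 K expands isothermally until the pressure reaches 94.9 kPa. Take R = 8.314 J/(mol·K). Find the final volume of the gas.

Isothermal: T stays 406 K; PV = const ⇒ V₂ = 129 L, P₂ = 94.9 kPa.

129 L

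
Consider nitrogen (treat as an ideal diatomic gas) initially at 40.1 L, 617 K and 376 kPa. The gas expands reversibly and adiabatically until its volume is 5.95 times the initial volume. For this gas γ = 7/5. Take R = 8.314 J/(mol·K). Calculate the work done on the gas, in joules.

-19200 J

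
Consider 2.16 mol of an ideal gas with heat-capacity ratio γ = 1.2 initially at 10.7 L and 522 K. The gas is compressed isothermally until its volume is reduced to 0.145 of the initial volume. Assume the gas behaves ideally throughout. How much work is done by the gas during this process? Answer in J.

P₁ = nRT₁/V₁ = 2.16×8.314×522/10.7 = 876 kPa.
Isothermal: T stays 522 K; PV = const ⇒ V₂ = 1.55 L, P₂ = 6040 kPa.
W = nRT ln(V₂/V₁) = 2.16×8.314×522×ln(0.145) = -18100 J.

-18100 J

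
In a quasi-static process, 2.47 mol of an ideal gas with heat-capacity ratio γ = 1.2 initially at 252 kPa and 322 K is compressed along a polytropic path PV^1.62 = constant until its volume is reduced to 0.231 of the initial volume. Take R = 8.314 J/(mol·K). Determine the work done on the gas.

15800 J

V₁ = nRT₁/P₁ = 2.47×8.314×322/252 = 26.2 L.
Polytropic n=1.62: T₂ = T₁(V₁/V₂)^(n−1) = 322×(4.33)^0.62 = 799 K; P₂ = P₁(V₁/V₂)^n = 2710 kPa.
W = (P₁V₁−P₂V₂)/(n−1) = (252×26.2−2710×6.06)/0.62 = -15800 J.
Work done on the gas = −W_by = 15800 J.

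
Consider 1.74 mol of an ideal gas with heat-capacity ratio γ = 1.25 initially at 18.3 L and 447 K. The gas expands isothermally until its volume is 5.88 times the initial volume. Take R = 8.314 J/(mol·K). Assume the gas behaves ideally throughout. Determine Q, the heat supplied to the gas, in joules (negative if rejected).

P₁ = nRT₁/V₁ = 1.74×8.314×447/18.3 = 353 kPa.
Isothermal: T stays 447 K; PV = const ⇒ V₂ = 108 L, P₂ = 60.1 kPa.
ΔU = 0 (ideal gas, T constant).
W = nRT ln(V₂/V₁) = 1.74×8.314×447×ln(5.88) = 11500 J.
Q = ΔU + W = 11500 J.

11500 J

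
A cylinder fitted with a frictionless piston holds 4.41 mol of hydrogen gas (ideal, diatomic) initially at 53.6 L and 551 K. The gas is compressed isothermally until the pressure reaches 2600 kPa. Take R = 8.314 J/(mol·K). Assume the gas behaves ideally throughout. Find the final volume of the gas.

P₁ = nRT₁/V₁ = 4.41×8.314×551/53.6 = 377 kPa.
Isothermal: T stays 551 K; PV = const ⇒ V₂ = 7.77 L, P₂ = 2600 kPa.

7.77 L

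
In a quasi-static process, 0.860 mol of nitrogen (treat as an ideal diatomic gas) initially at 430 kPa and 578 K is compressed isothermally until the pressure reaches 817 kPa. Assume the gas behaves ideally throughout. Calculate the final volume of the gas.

5.06 L

V₁ = nRT₁/P₁ = 0.860×8.314×578/430 = 9.61 L.
Isothermal: T stays 578 K; PV = const ⇒ V₂ = 5.06 L, P₂ = 817 kPa.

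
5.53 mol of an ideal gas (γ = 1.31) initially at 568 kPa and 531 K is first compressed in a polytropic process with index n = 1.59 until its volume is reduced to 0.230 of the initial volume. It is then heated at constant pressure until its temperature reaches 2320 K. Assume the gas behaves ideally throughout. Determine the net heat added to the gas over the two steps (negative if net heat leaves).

257000 J

V₁ = nRT₁/P₁ = 5.53×8.314×531/568 = 43.0 L.
Step 1 — Polytropic n=1.59: T₂ = T₁(V₁/V₂)^(n−1) = 531×(4.35)^0.59 = 1260 K; P₂ = P₁(V₁/V₂)^n = 5880 kPa.
W = (P₁V₁−P₂V₂)/(n−1) = (568×43.0−5880×9.89)/0.59 = -57100 J.
ΔU = nCvΔT = 5.53×26.8×(1260−531) = 109000 J.
Q = ΔU + W = 51600 J.
State after step 1: P = 5880 kPa, V = 9.89 L, T = 1260 K.
Step 2 — Isobaric: P stays 5880 kPa; V/T = const ⇒ T₂ = 2320 K, V₂ = 18.1 L.
W = PΔV = 5880×(18.1−9.89) kPa·L = 48600 J.
ΔU = nCvΔT = 5.53×26.8×(2320−1260) = 157000 J.
Q = ΔU + W = nCpΔT = 205000 J.
Net over both steps: W = -8540 J, Q = 257000 J, ΔU = 265000 J.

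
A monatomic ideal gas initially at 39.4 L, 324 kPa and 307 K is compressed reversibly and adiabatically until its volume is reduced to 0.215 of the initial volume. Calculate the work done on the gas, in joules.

n = P₁V₁/(RT₁) = 324×39.4/(8.314×307) = 5.00 mol.
Adiabatic: TV^(γ−1) = const ⇒ T₂ = 307×(4.65)^0.667 = 855 K; PV^γ = const ⇒ P₂ = 4200 kPa.
ΔU = nCvΔT = 5.00×12.5×(855−307) = 34200 J.
Q = 0 for an adiabatic process, so W = −ΔU = -34200 J.
Work done on the gas = −W_by = 34200 J.

34200 J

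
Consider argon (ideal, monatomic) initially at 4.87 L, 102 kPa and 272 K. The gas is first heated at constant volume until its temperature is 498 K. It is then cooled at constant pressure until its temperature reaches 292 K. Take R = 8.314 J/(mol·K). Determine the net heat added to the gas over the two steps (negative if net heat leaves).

-321 J

n = P₁V₁/(RT₁) = 102×4.87/(8.314×272) = 0.220 mol.
Step 1 — Isochoric: V stays 4.87 L; P/T = const ⇒ T₂ = 498 K, P₂ = 187 kPa.
W = 0 (no volume change).
ΔU = nCvΔT = 0.220×12.5×(498−272) = 619 J.
Q = ΔU = 619 J.
State after step 1: P = 187 kPa, V = 4.87 L, T = 498 K.
Step 2 — Isobaric: P stays 187 kPa; V/T = const ⇒ T₂ = 292 K, V₂ = 2.86 L.
W = PΔV = 187×(2.86−4.87) kPa·L = -376 J.
ΔU = nCvΔT = 0.220×12.5×(292−498) = -564 J.
Q = ΔU + W = nCpΔT = -941 J.
Net over both steps: W = -376 J, Q = -321 J, ΔU = 54.8 J.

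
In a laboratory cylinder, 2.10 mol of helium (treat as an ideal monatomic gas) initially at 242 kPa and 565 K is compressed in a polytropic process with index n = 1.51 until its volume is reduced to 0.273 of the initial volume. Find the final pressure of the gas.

V₁ = nRT₁/P₁ = 2.10×8.314×565/242 = 40.8 L.
Polytropic n=1.51: T₂ = T₁(V₁/V₂)^(n−1) = 565×(3.66)^0.51 = 1100 K; P₂ = P₁(V₁/V₂)^n = 1720 kPa.

1720 kPa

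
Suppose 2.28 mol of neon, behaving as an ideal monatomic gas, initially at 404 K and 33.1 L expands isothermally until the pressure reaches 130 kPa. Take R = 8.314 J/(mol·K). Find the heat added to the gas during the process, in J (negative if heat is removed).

4410 J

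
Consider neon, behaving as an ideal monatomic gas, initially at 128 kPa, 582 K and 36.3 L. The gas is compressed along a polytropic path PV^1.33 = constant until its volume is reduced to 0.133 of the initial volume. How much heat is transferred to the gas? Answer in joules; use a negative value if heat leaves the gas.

-6730 J

n = P₁V₁/(RT₁) = 128×36.3/(8.314×582) = 0.960 mol.
Polytropic n=1.33: T₂ = T₁(V₁/V₂)^(n−1) = 582×(7.52)^0.33 = 1130 K; P₂ = P₁(V₁/V₂)^n = 1870 kPa.
W = (P₁V₁−P₂V₂)/(n−1) = (128×36.3−1870×4.83)/0.33 = -13300 J.
ΔU = nCvΔT = 0.960×12.5×(1130−582) = 6590 J.
Q = ΔU + W = -6730 J.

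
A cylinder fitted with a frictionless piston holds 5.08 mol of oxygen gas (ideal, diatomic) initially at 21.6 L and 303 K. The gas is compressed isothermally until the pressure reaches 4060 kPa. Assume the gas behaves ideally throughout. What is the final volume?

3.15 L

P₁ = nRT₁/V₁ = 5.08×8.314×303/21.6 = 592 kPa.
Isothermal: T stays 303 K; PV = const ⇒ V₂ = 3.15 L, P₂ = 4060 kPa.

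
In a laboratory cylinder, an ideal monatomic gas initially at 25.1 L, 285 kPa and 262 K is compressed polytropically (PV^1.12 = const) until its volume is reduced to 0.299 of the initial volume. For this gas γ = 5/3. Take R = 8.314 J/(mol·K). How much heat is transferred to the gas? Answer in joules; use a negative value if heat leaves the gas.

-7620 J

n = P₁V₁/(RT₁) = 285×25.1/(8.314×262) = 3.28 mol.
Polytropic n=1.12: T₂ = T₁(V₁/V₂)^(n−1) = 262×(3.34)^0.12 = 303 K; P₂ = P₁(V₁/V₂)^n = 1100 kPa.
W = (P₁V₁−P₂V₂)/(n−1) = (285×25.1−1100×7.50)/0.12 = -9290 J.
ΔU = nCvΔT = 3.28×12.5×(303−262) = 1670 J.
Q = ΔU + W = -7620 J.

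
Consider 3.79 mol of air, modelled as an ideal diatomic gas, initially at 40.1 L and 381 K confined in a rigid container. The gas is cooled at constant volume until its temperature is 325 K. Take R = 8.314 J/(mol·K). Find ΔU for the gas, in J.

P₁ = nRT₁/V₁ = 3.79×8.314×381/40.1 = 299 kPa.
Isochoric: V stays 40.1 L; P/T = const ⇒ T₂ = 325 K, P₂ = 255 kPa.
For an ideal gas ΔU = nCvΔT with Cv = (5/2)R = 20.8 J/(mol·K).
ΔU = 3.79×20.8×(325−381) = -4410 J.

-4410 J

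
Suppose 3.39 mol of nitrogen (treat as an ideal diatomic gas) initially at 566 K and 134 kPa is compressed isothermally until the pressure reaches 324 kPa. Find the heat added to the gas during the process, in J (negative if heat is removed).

-14100 J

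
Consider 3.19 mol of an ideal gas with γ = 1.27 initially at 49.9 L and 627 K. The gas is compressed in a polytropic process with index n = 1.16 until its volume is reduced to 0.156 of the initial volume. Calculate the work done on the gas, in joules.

36000 J

P₁ = nRT₁/V₁ = 3.19×8.314×627/49.9 = 333 kPa.
Polytropic n=1.16: T₂ = T₁(V₁/V₂)^(n−1) = 627×(6.41)^0.16 = 844 K; P₂ = P₁(V₁/V₂)^n = 2880 kPa.
W = (P₁V₁−P₂V₂)/(n−1) = (333×49.9−2880×7.78)/0.16 = -36000 J.
Work done on the gas = −W_by = 36000 J.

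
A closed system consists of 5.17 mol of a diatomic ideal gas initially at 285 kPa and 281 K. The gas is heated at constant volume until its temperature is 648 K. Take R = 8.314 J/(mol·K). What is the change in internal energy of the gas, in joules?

39400 J

V₁ = nRT₁/P₁ = 5.17×8.314×281/285 = 42.4 L.
Isochoric: V stays 42.4 L; P/T = const ⇒ T₂ = 648 K, P₂ = 657 kPa.
For an ideal gas ΔU = nCvΔT with Cv = (5/2)R = 20.8 J/(mol·K).
ΔU = 5.17×20.8×(648−281) = 39400 J.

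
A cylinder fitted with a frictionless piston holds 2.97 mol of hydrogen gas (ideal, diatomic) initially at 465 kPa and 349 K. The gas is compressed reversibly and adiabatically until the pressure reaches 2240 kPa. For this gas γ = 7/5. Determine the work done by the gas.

-12200 J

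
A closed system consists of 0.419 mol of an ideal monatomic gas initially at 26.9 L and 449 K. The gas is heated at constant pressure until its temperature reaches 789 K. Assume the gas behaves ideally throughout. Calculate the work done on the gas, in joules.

P₁ = nRT₁/V₁ = 0.419×8.314×449/26.9 = 58.1 kPa.
Isobaric: P stays 58.1 kPa; V/T = const ⇒ T₂ = 789 K, V₂ = 47.3 L.
W = PΔV = 58.1×(47.3−26.9) kPa·L = 1180 J.
Work done on the gas = −W_by = -1180 J.

-1180 J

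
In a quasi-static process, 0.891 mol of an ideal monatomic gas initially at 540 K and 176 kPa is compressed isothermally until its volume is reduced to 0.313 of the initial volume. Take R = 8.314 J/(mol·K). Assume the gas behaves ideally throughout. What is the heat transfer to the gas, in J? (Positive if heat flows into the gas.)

-4650 J

V₁ = nRT₁/P₁ = 0.891×8.314×540/176 = 22.7 L.
Isothermal: T stays 540 K; PV = const ⇒ V₂ = 7.11 L, P₂ = 562 kPa.
ΔU = 0 (ideal gas, T constant).
W = nRT ln(V₂/V₁) = 0.891×8.314×540×ln(0.313) = -4650 J.
Q = ΔU + W = -4650 J.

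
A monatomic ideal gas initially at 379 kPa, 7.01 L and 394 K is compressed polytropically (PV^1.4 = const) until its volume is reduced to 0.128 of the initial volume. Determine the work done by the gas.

n = P₁V₁/(RT₁) = 379×7.01/(8.314×394) = 0.811 mol.
Polytropic n=1.4: T₂ = T₁(V₁/V₂)^(n−1) = 394×(7.81)^0.40 = 897 K; P₂ = P₁(V₁/V₂)^n = 6740 kPa.
W = (P₁V₁−P₂V₂)/(n−1) = (379×7.01−6740×0.897)/0.40 = -8470 J.

-8470 J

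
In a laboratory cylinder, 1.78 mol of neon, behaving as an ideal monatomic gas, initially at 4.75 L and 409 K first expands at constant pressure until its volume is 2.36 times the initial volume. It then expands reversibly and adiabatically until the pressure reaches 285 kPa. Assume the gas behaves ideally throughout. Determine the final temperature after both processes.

P₁ = nRT₁/V₁ = 1.78×8.314×409/4.75 = 1270 kPa.
Step 1 — Isobaric: P stays 1270 kPa; V/T = const ⇒ T₂ = 965 K, V₂ = 11.2 L.
W = PΔV = 1270×(11.2−4.75) kPa·L = 8230 J.
ΔU = nCvΔT = 1.78×12.5×(965−409) = 12300 J.
Q = ΔU + W = nCpΔT = 20600 J.
State after step 1: P = 1270 kPa, V = 11.2 L, T = 965 K.
Step 2 — Adiabatic: T₂/T₁ = (P₂/P₁)^((γ−1)/γ) ⇒ T₂ = 965×(0.224)^0.400 = 530 K; V₂ = 27.5 L.
ΔU = nCvΔT = 1.78×12.5×(530−965) = -9660 J.
Q = 0 for an adiabatic process, so W = −ΔU = 9660 J.
Net over both steps: W = 17900 J, Q = 20600 J, ΔU = 2690 J.

530 K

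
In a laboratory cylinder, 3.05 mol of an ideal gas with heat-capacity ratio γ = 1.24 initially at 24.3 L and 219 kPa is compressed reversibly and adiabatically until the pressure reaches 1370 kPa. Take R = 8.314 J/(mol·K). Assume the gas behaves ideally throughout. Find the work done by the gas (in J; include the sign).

T₁ = P₁V₁/(nR) = 219×24.3/(3.05×8.314) = 210 K.
Adiabatic: T₂/T₁ = (P₂/P₁)^((γ−1)/γ) ⇒ T₂ = 210×(6.26)^0.194 = 299 K; V₂ = 5.54 L.
ΔU = nCvΔT = 3.05×34.6×(299−210) = 9450 J.
Q = 0 for an adiabatic process, so W = −ΔU = -9450 J.

-9450 J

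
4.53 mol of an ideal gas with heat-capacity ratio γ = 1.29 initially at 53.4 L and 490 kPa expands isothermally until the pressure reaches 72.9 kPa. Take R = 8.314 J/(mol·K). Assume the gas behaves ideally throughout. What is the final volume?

359 L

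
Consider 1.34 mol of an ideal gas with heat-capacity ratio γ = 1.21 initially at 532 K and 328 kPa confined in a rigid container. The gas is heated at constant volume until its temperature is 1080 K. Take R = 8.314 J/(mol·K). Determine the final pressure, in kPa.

666 kPa

V₁ = nRT₁/P₁ = 1.34×8.314×532/328 = 18.1 L.
Isochoric: V stays 18.1 L; P/T = const ⇒ T₂ = 1080 K, P₂ = 666 kPa.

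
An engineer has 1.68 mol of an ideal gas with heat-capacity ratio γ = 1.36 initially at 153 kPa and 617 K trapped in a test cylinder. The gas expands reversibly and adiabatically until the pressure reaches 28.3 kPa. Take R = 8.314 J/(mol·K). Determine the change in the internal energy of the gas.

-8620 J

V₁ = nRT₁/P₁ = 1.68×8.314×617/153 = 56.3 L.
Adiabatic: T₂/T₁ = (P₂/P₁)^((γ−1)/γ) ⇒ T₂ = 617×(0.185)^0.265 = 395 K; V₂ = 195 L.
For an ideal gas ΔU = nCvΔT with Cv = R/(γ−1) = 23.1 J/(mol·K).
ΔU = 1.68×23.1×(395−617) = -8620 J.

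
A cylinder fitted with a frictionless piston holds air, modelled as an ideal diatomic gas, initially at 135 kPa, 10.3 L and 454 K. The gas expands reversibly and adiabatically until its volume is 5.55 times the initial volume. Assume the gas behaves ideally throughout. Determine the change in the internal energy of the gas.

-1720 J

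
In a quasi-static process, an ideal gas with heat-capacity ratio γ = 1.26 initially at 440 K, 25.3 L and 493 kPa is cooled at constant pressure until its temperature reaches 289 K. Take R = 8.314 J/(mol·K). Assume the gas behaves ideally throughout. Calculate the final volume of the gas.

16.6 L

Isobaric: P stays 493 kPa; V/T = const ⇒ T₂ = 289 K, V₂ = 16.6 L.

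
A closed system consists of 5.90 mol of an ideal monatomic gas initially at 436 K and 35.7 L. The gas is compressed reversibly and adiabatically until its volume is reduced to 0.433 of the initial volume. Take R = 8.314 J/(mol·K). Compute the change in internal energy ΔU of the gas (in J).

24000 J

P₁ = nRT₁/V₁ = 5.90×8.314×436/35.7 = 599 kPa.
Adiabatic: TV^(γ−1) = const ⇒ T₂ = 436×(2.31)^0.667 = 762 K; PV^γ = const ⇒ P₂ = 2420 kPa.
For an ideal gas ΔU = nCvΔT with Cv = (3/2)R = 12.5 J/(mol·K).
ΔU = 5.90×12.5×(762−436) = 24000 J.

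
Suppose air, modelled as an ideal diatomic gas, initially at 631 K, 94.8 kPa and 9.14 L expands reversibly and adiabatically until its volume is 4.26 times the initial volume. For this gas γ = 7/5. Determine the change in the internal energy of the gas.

n = P₁V₁/(RT₁) = 94.8×9.14/(8.314×631) = 0.165 mol.
Adiabatic: TV^(γ−1) = const ⇒ T₂ = 631×(0.235)^0.400 = 353 K; PV^γ = const ⇒ P₂ = 12.5 kPa.
For an ideal gas ΔU = nCvΔT with Cv = (5/2)R = 20.8 J/(mol·K).
ΔU = 0.165×20.8×(353−631) = -953 J.

-953 J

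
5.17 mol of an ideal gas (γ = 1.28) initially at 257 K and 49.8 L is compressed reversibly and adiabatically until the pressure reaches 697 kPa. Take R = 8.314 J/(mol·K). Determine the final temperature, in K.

330 K

P₁ = nRT₁/V₁ = 5.17×8.314×257/49.8 = 222 kPa.
Adiabatic: T₂/T₁ = (P₂/P₁)^((γ−1)/γ) ⇒ T₂ = 257×(3.14)^0.219 = 330 K; V₂ = 20.4 L.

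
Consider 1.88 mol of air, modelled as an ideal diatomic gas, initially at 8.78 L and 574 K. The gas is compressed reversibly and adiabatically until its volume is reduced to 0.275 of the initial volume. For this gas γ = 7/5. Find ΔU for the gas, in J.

P₁ = nRT₁/V₁ = 1.88×8.314×574/8.78 = 1020 kPa.
Adiabatic: TV^(γ−1) = const ⇒ T₂ = 574×(3.64)^0.400 = 962 K; PV^γ = const ⇒ P₂ = 6230 kPa.
For an ideal gas ΔU = nCvΔT with Cv = (5/2)R = 20.8 J/(mol·K).
ΔU = 1.88×20.8×(962−574) = 15200 J.

15200 J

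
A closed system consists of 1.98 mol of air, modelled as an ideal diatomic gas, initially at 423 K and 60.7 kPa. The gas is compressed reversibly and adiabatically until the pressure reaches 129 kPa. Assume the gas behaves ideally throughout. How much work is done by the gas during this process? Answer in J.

V₁ = nRT₁/P₁ = 1.98×8.314×423/60.7 = 115 L.
Adiabatic: T₂/T₁ = (P₂/P₁)^((γ−1)/γ) ⇒ T₂ = 423×(2.13)^0.286 = 525 K; V₂ = 67.0 L.
ΔU = nCvΔT = 1.98×20.8×(525−423) = 4180 J.
Q = 0 for an adiabatic process, so W = −ΔU = -4180 J.

-4180 J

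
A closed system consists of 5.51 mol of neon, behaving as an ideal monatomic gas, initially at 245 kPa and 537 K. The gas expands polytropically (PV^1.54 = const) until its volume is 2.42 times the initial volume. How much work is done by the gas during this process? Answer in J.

V₁ = nRT₁/P₁ = 5.51×8.314×537/245 = 100 L.
Polytropic n=1.54: T₂ = T₁(V₁/V₂)^(n−1) = 537×(0.413)^0.54 = 333 K; P₂ = P₁(V₁/V₂)^n = 62.8 kPa.
W = (P₁V₁−P₂V₂)/(n−1) = (245×100−62.8×243)/0.54 = 17300 J.

17300 J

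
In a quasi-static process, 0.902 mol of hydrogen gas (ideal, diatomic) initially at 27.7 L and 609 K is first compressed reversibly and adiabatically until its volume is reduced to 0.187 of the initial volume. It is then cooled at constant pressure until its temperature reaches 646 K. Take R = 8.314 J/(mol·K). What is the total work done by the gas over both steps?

-15000 J

P₁ = nRT₁/V₁ = 0.902×8.314×609/27.7 = 165 kPa.
Step 1 — Adiabatic: TV^(γ−1) = const ⇒ T₂ = 609×(5.35)^0.400 = 1190 K; PV^γ = const ⇒ P₂ = 1720 kPa.
ΔU = nCvΔT = 0.902×20.8×(1190−609) = 10900 J.
Q = 0 for an adiabatic process, so W = −ΔU = -10900 J.
State after step 1: P = 1720 kPa, V = 5.18 L, T = 1190 K.
Step 2 — Isobaric: P stays 1720 kPa; V/T = const ⇒ T₂ = 646 K, V₂ = 2.81 L.
W = PΔV = 1720×(2.81−5.18) kPa·L = -4090 J.
ΔU = nCvΔT = 0.902×20.8×(646−1190) = -10200 J.
Q = ΔU + W = nCpΔT = -14300 J.
Net over both steps: W = -15000 J, Q = -14300 J, ΔU = 694 J.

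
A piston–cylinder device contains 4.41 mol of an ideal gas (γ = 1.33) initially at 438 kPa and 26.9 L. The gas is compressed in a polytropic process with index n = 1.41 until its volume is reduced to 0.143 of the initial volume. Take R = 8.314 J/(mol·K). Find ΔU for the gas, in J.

43600 J

T₁ = P₁V₁/(nR) = 438×26.9/(4.41×8.314) = 321 K.
Polytropic n=1.41: T₂ = T₁(V₁/V₂)^(n−1) = 321×(6.99)^0.41 = 713 K; P₂ = P₁(V₁/V₂)^n = 6800 kPa.
For an ideal gas ΔU = nCvΔT with Cv = R/(γ−1) = 25.2 J/(mol·K).
ΔU = 4.41×25.2×(713−321) = 43600 J.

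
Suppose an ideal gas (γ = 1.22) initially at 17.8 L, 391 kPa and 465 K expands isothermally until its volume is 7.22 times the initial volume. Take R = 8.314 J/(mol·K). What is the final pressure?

54.2 kPa

Isothermal: T stays 465 K; PV = const ⇒ V₂ = 129 L, P₂ = 54.2 kPa.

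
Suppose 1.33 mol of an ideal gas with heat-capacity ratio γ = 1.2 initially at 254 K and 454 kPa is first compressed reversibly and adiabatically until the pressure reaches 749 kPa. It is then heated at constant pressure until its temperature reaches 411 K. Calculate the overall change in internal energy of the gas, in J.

8680 J

V₁ = nRT₁/P₁ = 1.33×8.314×254/454 = 6.19 L.
Step 1 — Adiabatic: T₂/T₁ = (P₂/P₁)^((γ−1)/γ) ⇒ T₂ = 254×(1.65)^0.167 = 276 K; V₂ = 4.08 L.
ΔU = nCvΔT = 1.33×41.6×(276−254) = 1220 J.
Q = 0 for an adiabatic process, so W = −ΔU = -1220 J.
State after step 1: P = 749 kPa, V = 4.08 L, T = 276 K.
Step 2 — Isobaric: P stays 749 kPa; V/T = const ⇒ T₂ = 411 K, V₂ = 6.07 L.
W = PΔV = 749×(6.07−4.08) kPa·L = 1490 J.
ΔU = nCvΔT = 1.33×41.6×(411−276) = 7460 J.
Q = ΔU + W = nCpΔT = 8950 J.
Net over both steps: W = 270 J, Q = 8950 J, ΔU = 8680 J.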